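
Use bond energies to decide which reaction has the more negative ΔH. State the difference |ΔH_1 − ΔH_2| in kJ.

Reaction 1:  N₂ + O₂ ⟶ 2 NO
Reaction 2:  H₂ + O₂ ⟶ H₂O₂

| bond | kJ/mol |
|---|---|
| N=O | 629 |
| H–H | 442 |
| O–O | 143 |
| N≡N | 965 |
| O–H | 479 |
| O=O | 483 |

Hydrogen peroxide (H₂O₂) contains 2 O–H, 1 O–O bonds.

Reaction 2, by 366 kJ

Reaction 1:
  Bonds broken (reactants):
    N≡N: 1 × 965 = 965
    O=O: 1 × 483 = 483
    Σ(broken) = 1448 kJ
  Bonds formed (products):
    N=O: 2 × 629 = 1258
    Σ(formed) = 1258 kJ
  ΔH_1 = 1448 − 1258 = +190 kJ
Reaction 2:
  Bonds broken (reactants):
    H–H: 1 × 442 = 442
    O=O: 1 × 483 = 483
    Σ(broken) = 925 kJ
  Bonds formed (products):
    O–H: 2 × 479 = 958
    O–O: 1 × 143 = 143
    Σ(formed) = 1101 kJ
  ΔH_2 = 925 − 1101 = −176 kJ
ΔH_1 − ΔH_2 = +366 kJ, so reaction 2 has the more negative ΔH; |ΔH_1 − ΔH_2| = 366 kJ.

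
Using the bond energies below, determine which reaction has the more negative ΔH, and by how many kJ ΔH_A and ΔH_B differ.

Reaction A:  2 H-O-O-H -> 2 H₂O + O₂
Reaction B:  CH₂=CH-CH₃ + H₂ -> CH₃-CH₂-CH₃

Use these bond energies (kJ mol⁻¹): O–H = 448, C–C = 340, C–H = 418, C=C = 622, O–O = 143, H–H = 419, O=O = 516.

Reaction A, by 95 kJ

Reaction A:
  Bonds broken (reactants):
    O–H: 4 × 448 = 1792
    O–O: 2 × 143 = 286
    Σ(broken) = 2078 kJ
  Bonds formed (products):
    O–H: 4 × 448 = 1792
    O=O: 1 × 516 = 516
    Σ(formed) = 2308 kJ
  ΔH_A = 2078 − 2308 = −230 kJ
Reaction B:
  Bonds broken (reactants):
    C–C: 1 × 340 = 340
    C–H: 6 × 418 = 2508
    C=C: 1 × 622 = 622
    H–H: 1 × 419 = 419
    Σ(broken) = 3889 kJ
  Bonds formed (products):
    C–C: 2 × 340 = 680
    C–H: 8 × 418 = 3344
    Σ(formed) = 4024 kJ
  ΔH_B = 3889 − 4024 = −135 kJ
ΔH_A − ΔH_B = −95 kJ, so reaction A has the more negative ΔH; |ΔH_A − ΔH_B| = 95 kJ.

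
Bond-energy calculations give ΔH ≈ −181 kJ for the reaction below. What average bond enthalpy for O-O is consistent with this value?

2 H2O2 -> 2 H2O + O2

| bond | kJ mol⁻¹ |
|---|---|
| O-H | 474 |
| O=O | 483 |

Let D be the O-O bond energy.
Σ(broken) = 4×474 + 2×D = 1896 + 2D
Σ(formed) = 4×474 + 1×483 = 2379
ΔH = Σ(broken) − Σ(formed) = (1896 + 2D) − (2379) = −483 + 2D
Setting this equal to −181 kJ gives 2D = 302, so D = 151 kJ/mol.

D(O-O) ≈ 151 kJ/mol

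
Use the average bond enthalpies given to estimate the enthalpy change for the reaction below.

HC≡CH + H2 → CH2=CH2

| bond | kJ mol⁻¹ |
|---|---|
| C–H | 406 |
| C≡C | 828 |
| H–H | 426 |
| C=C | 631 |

Bonds broken (reactants):
  C≡C: 1 × 828 = 828
  C–H: 2 × 406 = 812
  H–H: 1 × 426 = 426
  Σ(broken) = 2066 kJ
Bonds formed (products):
  C–H: 4 × 406 = 1624
  C=C: 1 × 631 = 631
  Σ(formed) = 2255 kJ
ΔH = Σ(broken) − Σ(formed) = 2066 − 2255 = −189 kJ

ΔH ≈ −189 kJ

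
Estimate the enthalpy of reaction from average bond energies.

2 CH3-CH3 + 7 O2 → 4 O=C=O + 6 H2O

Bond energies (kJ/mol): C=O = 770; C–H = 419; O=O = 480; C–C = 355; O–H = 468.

Bonds broken (reactants):
  C–C: 2 × 355 = 710
  C–H: 12 × 419 = 5028
  O=O: 7 × 480 = 3360
  Σ(broken) = 9098 kJ
Bonds formed (products):
  C=O: 8 × 770 = 6160
  O–H: 12 × 468 = 5616
  Σ(formed) = 11776 kJ
ΔH = Σ(broken) − Σ(formed) = 9098 − 11776 = −2678 kJ

ΔH ≈ −2678 kJ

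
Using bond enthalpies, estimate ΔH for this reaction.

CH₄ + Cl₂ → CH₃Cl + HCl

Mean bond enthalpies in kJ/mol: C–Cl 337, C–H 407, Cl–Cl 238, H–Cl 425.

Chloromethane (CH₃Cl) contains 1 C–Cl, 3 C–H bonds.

ΔH ≈ −117 kJ

Bonds broken (reactants):
  C–H: 4 × 407 = 1628
  Cl–Cl: 1 × 238 = 238
  Σ(broken) = 1866 kJ
Bonds formed (products):
  C–Cl: 1 × 337 = 337
  C–H: 3 × 407 = 1221
  H–Cl: 1 × 425 = 425
  Σ(formed) = 1983 kJ
ΔH = Σ(broken) − Σ(formed) = 1866 − 1983 = −117 kJ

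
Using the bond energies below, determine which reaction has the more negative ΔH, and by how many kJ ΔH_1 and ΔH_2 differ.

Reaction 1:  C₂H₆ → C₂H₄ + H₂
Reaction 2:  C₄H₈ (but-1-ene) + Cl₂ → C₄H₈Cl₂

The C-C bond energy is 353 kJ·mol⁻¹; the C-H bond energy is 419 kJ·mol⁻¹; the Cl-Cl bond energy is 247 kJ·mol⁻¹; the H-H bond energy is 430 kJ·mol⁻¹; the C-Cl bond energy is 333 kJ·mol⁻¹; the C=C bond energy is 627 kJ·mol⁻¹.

Reaction 2, by 279 kJ

Reaction 1:
  Bonds broken (reactants):
    C-C: 1 × 353 = 353
    C-H: 6 × 419 = 2514
    Σ(broken) = 2867 kJ
  Bonds formed (products):
    C-H: 4 × 419 = 1676
    C=C: 1 × 627 = 627
    H-H: 1 × 430 = 430
    Σ(formed) = 2733 kJ
  ΔH_1 = 2867 − 2733 = +134 kJ
Reaction 2:
  Bonds broken (reactants):
    C-C: 2 × 353 = 706
    C-H: 8 × 419 = 3352
    C=C: 1 × 627 = 627
    Cl-Cl: 1 × 247 = 247
    Σ(broken) = 4932 kJ
  Bonds formed (products):
    C-C: 3 × 353 = 1059
    C-Cl: 2 × 333 = 666
    C-H: 8 × 419 = 3352
    Σ(formed) = 5077 kJ
  ΔH_2 = 4932 − 5077 = −145 kJ
ΔH_1 − ΔH_2 = +279 kJ, so reaction 2 has the more negative ΔH; |ΔH_1 − ΔH_2| = 279 kJ.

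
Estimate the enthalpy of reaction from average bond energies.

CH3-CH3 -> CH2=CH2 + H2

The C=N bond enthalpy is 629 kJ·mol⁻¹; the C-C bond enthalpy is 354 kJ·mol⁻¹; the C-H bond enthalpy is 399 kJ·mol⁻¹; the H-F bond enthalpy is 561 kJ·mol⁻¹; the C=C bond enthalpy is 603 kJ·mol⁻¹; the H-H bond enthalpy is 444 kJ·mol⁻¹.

Bonds broken (reactants):
  C-C: 1 × 354 = 354
  C-H: 6 × 399 = 2394
  Σ(broken) = 2748 kJ
Bonds formed (products):
  C-H: 4 × 399 = 1596
  C=C: 1 × 603 = 603
  H-H: 1 × 444 = 444
  Σ(formed) = 2643 kJ
ΔH = Σ(broken) − Σ(formed) = 2748 − 2643 = +105 kJ

ΔH ≈ +105 kJ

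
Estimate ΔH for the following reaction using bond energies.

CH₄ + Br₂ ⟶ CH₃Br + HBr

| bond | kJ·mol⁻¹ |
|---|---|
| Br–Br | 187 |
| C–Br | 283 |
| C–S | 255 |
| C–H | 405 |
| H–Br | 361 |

ΔH ≈ −52 kJ

Bonds broken (reactants):
  Br–Br: 1 × 187 = 187
  C–H: 4 × 405 = 1620
  Σ(broken) = 1807 kJ
Bonds formed (products):
  C–Br: 1 × 283 = 283
  C–H: 3 × 405 = 1215
  H–Br: 1 × 361 = 361
  Σ(formed) = 1859 kJ
ΔH = Σ(broken) − Σ(formed) = 1807 − 1859 = −52 kJ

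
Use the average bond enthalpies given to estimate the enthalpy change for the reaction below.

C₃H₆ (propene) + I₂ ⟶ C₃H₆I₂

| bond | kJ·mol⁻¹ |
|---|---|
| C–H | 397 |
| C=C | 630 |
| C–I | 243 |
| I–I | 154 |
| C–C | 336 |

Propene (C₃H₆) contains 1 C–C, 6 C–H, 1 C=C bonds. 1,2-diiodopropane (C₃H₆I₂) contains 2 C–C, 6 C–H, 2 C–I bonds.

ΔH ≈ −38 kJ

Bonds broken (reactants):
  C–C: 1 × 336 = 336
  C–H: 6 × 397 = 2382
  C=C: 1 × 630 = 630
  I–I: 1 × 154 = 154
  Σ(broken) = 3502 kJ
Bonds formed (products):
  C–C: 2 × 336 = 672
  C–H: 6 × 397 = 2382
  C–I: 2 × 243 = 486
  Σ(formed) = 3540 kJ
ΔH = Σ(broken) − Σ(formed) = 3502 − 3540 = −38 kJ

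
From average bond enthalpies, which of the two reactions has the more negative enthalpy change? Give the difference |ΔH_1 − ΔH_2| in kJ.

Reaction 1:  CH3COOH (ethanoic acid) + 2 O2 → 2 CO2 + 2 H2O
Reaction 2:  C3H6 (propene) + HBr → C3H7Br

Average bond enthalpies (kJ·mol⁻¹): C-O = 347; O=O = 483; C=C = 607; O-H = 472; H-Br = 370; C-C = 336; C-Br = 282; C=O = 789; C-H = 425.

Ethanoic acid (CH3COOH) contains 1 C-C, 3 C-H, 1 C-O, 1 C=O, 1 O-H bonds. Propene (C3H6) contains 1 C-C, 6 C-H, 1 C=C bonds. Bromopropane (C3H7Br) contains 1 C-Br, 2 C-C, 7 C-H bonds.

Reaction 1, by 793 kJ

Reaction 1:
  Bonds broken (reactants):
    C-C: 1 × 336 = 336
    C-H: 3 × 425 = 1275
    C-O: 1 × 347 = 347
    C=O: 1 × 789 = 789
    O-H: 1 × 472 = 472
    O=O: 2 × 483 = 966
    Σ(broken) = 4185 kJ
  Bonds formed (products):
    C=O: 4 × 789 = 3156
    O-H: 4 × 472 = 1888
    Σ(formed) = 5044 kJ
  ΔH_1 = 4185 − 5044 = −859 kJ
Reaction 2:
  Bonds broken (reactants):
    C-C: 1 × 336 = 336
    C-H: 6 × 425 = 2550
    C=C: 1 × 607 = 607
    H-Br: 1 × 370 = 370
    Σ(broken) = 3863 kJ
  Bonds formed (products):
    C-Br: 1 × 282 = 282
    C-C: 2 × 336 = 672
    C-H: 7 × 425 = 2975
    Σ(formed) = 3929 kJ
  ΔH_2 = 3863 − 3929 = −66 kJ
ΔH_1 − ΔH_2 = −793 kJ, so reaction 1 has the more negative ΔH; |ΔH_1 − ΔH_2| = 793 kJ.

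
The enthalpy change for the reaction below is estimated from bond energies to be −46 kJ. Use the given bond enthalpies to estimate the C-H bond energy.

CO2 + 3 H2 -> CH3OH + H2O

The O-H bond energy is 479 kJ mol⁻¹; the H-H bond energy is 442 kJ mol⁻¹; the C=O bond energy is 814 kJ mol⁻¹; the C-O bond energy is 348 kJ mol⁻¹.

Let D be the C-H bond energy.
Σ(broken) = 2×814 + 3×442 = 2954
Σ(formed) = 3×D + 1×348 + 3×479 = 1785 + 3D
ΔH = Σ(broken) − Σ(formed) = (2954) − (1785 + 3D) = +1169 − 3D
Setting this equal to −46 kJ gives 3D = 1215, so D = 405 kJ/mol.

D(C-H) ≈ 405 kJ/mol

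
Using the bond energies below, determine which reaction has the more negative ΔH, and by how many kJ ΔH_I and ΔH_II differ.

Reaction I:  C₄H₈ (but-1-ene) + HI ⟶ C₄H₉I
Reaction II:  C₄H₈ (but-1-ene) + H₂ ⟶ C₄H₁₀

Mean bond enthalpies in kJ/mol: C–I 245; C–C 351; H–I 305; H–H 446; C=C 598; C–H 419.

Reaction II, by 33 kJ

Reaction I:
  Bonds broken (reactants):
    C–C: 2 × 351 = 702
    C–H: 8 × 419 = 3352
    C=C: 1 × 598 = 598
    H–I: 1 × 305 = 305
    Σ(broken) = 4957 kJ
  Bonds formed (products):
    C–C: 3 × 351 = 1053
    C–H: 9 × 419 = 3771
    C–I: 1 × 245 = 245
    Σ(formed) = 5069 kJ
  ΔH_I = 4957 − 5069 = −112 kJ
Reaction II:
  Bonds broken (reactants):
    C–C: 2 × 351 = 702
    C–H: 8 × 419 = 3352
    C=C: 1 × 598 = 598
    H–H: 1 × 446 = 446
    Σ(broken) = 5098 kJ
  Bonds formed (products):
    C–C: 3 × 351 = 1053
    C–H: 10 × 419 = 4190
    Σ(formed) = 5243 kJ
  ΔH_II = 5098 − 5243 = −145 kJ
ΔH_I − ΔH_II = +33 kJ, so reaction II has the more negative ΔH; |ΔH_I − ΔH_II| = 33 kJ.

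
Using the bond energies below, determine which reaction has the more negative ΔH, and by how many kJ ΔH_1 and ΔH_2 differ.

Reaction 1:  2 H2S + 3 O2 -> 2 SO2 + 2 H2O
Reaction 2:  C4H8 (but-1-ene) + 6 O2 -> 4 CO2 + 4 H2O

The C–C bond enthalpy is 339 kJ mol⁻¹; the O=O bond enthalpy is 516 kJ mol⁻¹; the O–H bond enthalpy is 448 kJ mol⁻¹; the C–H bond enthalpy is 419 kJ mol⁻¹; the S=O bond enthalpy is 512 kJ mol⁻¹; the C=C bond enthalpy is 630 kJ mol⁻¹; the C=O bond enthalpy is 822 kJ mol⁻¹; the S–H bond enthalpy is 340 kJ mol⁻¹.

Reaction 1:
  Bonds broken (reactants):
    O=O: 3 × 516 = 1548
    S–H: 4 × 340 = 1360
    Σ(broken) = 2908 kJ
  Bonds formed (products):
    O–H: 4 × 448 = 1792
    S=O: 4 × 512 = 2048
    Σ(formed) = 3840 kJ
  ΔH_1 = 2908 − 3840 = −932 kJ
Reaction 2:
  Bonds broken (reactants):
    C–C: 2 × 339 = 678
    C–H: 8 × 419 = 3352
    C=C: 1 × 630 = 630
    O=O: 6 × 516 = 3096
    Σ(broken) = 7756 kJ
  Bonds formed (products):
    C=O: 8 × 822 = 6576
    O–H: 8 × 448 = 3584
    Σ(formed) = 10160 kJ
  ΔH_2 = 7756 − 10160 = −2404 kJ
ΔH_1 − ΔH_2 = +1472 kJ, so reaction 2 has the more negative ΔH; |ΔH_1 − ΔH_2| = 1472 kJ.

Reaction 2, by 1472 kJ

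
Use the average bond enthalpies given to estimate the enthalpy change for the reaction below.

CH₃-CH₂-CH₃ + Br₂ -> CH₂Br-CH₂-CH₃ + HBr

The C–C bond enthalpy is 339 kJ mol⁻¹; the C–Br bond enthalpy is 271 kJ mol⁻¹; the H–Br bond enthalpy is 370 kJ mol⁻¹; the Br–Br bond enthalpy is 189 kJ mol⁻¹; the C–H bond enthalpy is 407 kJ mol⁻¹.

Bonds broken (reactants):
  Br–Br: 1 × 189 = 189
  C–C: 2 × 339 = 678
  C–H: 8 × 407 = 3256
  Σ(broken) = 4123 kJ
Bonds formed (products):
  C–Br: 1 × 271 = 271
  C–C: 2 × 339 = 678
  C–H: 7 × 407 = 2849
  H–Br: 1 × 370 = 370
  Σ(formed) = 4168 kJ
ΔH = Σ(broken) − Σ(formed) = 4123 − 4168 = −45 kJ

ΔH ≈ −45 kJ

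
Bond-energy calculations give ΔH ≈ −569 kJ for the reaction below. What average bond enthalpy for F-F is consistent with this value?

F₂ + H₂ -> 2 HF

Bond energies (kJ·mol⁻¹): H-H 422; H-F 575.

D(F-F) ≈ 159 kJ/mol

Let D be the F-F bond energy.
Σ(broken) = 1×D + 1×422 = 422 + D
Σ(formed) = 2×575 = 1150
ΔH = Σ(broken) − Σ(formed) = (422 + D) − (1150) = −728 + D
Setting this equal to −569 kJ gives D = 159 kJ/mol.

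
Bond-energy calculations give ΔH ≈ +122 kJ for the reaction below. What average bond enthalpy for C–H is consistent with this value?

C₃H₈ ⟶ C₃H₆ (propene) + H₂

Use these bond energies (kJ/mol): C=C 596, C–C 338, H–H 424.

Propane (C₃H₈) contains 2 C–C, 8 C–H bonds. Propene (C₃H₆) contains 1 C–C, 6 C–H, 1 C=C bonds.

D(C–H) ≈ 402 kJ/mol

Let D be the C–H bond energy.
Σ(broken) = 2×338 + 8×D = 676 + 8D
Σ(formed) = 1×338 + 6×D + 1×596 + 1×424 = 1358 + 6D
ΔH = Σ(broken) − Σ(formed) = (676 + 8D) − (1358 + 6D) = −682 + 2D
Setting this equal to +122 kJ gives 2D = 804, so D = 402 kJ/mol.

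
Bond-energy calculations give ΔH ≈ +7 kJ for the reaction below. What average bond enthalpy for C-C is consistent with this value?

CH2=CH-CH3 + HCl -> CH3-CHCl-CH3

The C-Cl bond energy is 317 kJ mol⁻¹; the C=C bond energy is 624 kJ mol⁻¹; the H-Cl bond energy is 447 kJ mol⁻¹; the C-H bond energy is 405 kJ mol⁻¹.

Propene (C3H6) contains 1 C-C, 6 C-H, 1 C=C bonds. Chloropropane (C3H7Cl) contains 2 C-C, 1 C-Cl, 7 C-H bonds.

Let D be the C-C bond energy.
Σ(broken) = 1×D + 6×405 + 1×624 + 1×447 = 3501 + D
Σ(formed) = 2×D + 1×317 + 7×405 = 3152 + 2D
ΔH = Σ(broken) − Σ(formed) = (3501 + D) − (3152 + 2D) = +349 − D
Setting this equal to +7 kJ gives D = 342 kJ/mol.

D(C-C) ≈ 342 kJ/mol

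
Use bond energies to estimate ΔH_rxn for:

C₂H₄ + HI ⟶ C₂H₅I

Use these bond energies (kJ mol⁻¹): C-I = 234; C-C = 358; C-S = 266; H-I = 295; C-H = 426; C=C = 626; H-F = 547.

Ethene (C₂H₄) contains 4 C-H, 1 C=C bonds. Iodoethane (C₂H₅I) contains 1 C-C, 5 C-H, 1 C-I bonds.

Bonds broken (reactants):
  C-H: 4 × 426 = 1704
  C=C: 1 × 626 = 626
  H-I: 1 × 295 = 295
  Σ(broken) = 2625 kJ
Bonds formed (products):
  C-C: 1 × 358 = 358
  C-H: 5 × 426 = 2130
  C-I: 1 × 234 = 234
  Σ(formed) = 2722 kJ
ΔH = Σ(broken) − Σ(formed) = 2625 − 2722 = −97 kJ

ΔH ≈ −97 kJ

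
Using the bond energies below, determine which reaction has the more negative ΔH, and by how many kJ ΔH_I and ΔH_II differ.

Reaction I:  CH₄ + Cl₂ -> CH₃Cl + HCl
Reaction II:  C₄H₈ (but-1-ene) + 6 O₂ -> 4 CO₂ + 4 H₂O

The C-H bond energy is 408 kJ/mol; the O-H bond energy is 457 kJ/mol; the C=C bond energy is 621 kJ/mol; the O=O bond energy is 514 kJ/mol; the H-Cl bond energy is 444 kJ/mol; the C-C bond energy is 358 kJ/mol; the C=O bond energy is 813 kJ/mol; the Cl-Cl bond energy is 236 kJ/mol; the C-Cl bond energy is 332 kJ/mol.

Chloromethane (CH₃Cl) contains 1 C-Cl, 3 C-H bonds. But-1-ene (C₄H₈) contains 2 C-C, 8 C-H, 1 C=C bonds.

Reaction I:
  Bonds broken (reactants):
    C-H: 4 × 408 = 1632
    Cl-Cl: 1 × 236 = 236
    Σ(broken) = 1868 kJ
  Bonds formed (products):
    C-Cl: 1 × 332 = 332
    C-H: 3 × 408 = 1224
    H-Cl: 1 × 444 = 444
    Σ(formed) = 2000 kJ
  ΔH_I = 1868 − 2000 = −132 kJ
Reaction II:
  Bonds broken (reactants):
    C-C: 2 × 358 = 716
    C-H: 8 × 408 = 3264
    C=C: 1 × 621 = 621
    O=O: 6 × 514 = 3084
    Σ(broken) = 7685 kJ
  Bonds formed (products):
    C=O: 8 × 813 = 6504
    O-H: 8 × 457 = 3656
    Σ(formed) = 10160 kJ
  ΔH_II = 7685 − 10160 = −2475 kJ
ΔH_I − ΔH_II = +2343 kJ, so reaction II has the more negative ΔH; |ΔH_I − ΔH_II| = 2343 kJ.

Reaction II, by 2343 kJ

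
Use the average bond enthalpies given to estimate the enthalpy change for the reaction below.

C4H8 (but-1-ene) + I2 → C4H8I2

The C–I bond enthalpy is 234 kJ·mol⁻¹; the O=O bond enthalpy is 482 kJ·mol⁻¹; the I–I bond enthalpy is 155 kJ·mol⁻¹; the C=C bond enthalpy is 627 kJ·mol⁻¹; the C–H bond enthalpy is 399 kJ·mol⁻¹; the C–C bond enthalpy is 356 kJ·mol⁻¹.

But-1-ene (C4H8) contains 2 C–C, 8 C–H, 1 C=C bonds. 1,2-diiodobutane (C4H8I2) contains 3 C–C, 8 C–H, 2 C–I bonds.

ΔH ≈ −42 kJ

Bonds broken (reactants):
  C–C: 2 × 356 = 712
  C–H: 8 × 399 = 3192
  C=C: 1 × 627 = 627
  I–I: 1 × 155 = 155
  Σ(broken) = 4686 kJ
Bonds formed (products):
  C–C: 3 × 356 = 1068
  C–H: 8 × 399 = 3192
  C–I: 2 × 234 = 468
  Σ(formed) = 4728 kJ
ΔH = Σ(broken) − Σ(formed) = 4686 − 4728 = −42 kJ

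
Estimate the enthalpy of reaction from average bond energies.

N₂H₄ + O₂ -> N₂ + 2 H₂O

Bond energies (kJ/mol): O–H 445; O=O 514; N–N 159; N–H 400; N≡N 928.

Bonds broken (reactants):
  N–H: 4 × 400 = 1600
  N–N: 1 × 159 = 159
  O=O: 1 × 514 = 514
  Σ(broken) = 2273 kJ
Bonds formed (products):
  N≡N: 1 × 928 = 928
  O–H: 4 × 445 = 1780
  Σ(formed) = 2708 kJ
ΔH = Σ(broken) − Σ(formed) = 2273 − 2708 = −435 kJ

ΔH ≈ −435 kJ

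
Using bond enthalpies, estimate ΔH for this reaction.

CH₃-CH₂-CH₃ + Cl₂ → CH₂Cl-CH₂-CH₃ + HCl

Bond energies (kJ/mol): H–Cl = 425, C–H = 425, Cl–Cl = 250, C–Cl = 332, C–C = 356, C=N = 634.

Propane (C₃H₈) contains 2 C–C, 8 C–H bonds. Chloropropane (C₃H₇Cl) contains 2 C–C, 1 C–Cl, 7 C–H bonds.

Bonds broken (reactants):
  C–C: 2 × 356 = 712
  C–H: 8 × 425 = 3400
  Cl–Cl: 1 × 250 = 250
  Σ(broken) = 4362 kJ
Bonds formed (products):
  C–C: 2 × 356 = 712
  C–Cl: 1 × 332 = 332
  C–H: 7 × 425 = 2975
  H–Cl: 1 × 425 = 425
  Σ(formed) = 4444 kJ
ΔH = Σ(broken) − Σ(formed) = 4362 − 4444 = −82 kJ

ΔH ≈ −82 kJ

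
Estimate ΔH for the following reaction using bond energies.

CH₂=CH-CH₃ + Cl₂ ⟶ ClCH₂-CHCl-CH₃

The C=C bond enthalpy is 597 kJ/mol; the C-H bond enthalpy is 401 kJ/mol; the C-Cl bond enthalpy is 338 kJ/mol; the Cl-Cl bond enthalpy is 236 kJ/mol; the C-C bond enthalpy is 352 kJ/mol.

ΔH ≈ −195 kJ

Bonds broken (reactants):
  C-C: 1 × 352 = 352
  C-H: 6 × 401 = 2406
  C=C: 1 × 597 = 597
  Cl-Cl: 1 × 236 = 236
  Σ(broken) = 3591 kJ
Bonds formed (products):
  C-C: 2 × 352 = 704
  C-Cl: 2 × 338 = 676
  C-H: 6 × 401 = 2406
  Σ(formed) = 3786 kJ
ΔH = Σ(broken) − Σ(formed) = 3591 − 3786 = −195 kJ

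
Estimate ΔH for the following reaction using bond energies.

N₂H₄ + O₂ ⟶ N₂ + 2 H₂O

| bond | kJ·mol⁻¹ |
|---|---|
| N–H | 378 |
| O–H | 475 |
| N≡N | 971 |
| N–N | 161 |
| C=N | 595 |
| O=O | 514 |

ΔH ≈ −684 kJ

Bonds broken (reactants):
  N–H: 4 × 378 = 1512
  N–N: 1 × 161 = 161
  O=O: 1 × 514 = 514
  Σ(broken) = 2187 kJ
Bonds formed (products):
  N≡N: 1 × 971 = 971
  O–H: 4 × 475 = 1900
  Σ(formed) = 2871 kJ
ΔH = Σ(broken) − Σ(formed) = 2187 − 2871 = −684 kJ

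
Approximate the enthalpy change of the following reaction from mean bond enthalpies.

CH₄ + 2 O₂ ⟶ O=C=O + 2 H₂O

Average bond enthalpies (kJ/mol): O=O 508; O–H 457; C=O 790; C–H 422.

Bonds broken (reactants):
  C–H: 4 × 422 = 1688
  O=O: 2 × 508 = 1016
  Σ(broken) = 2704 kJ
Bonds formed (products):
  C=O: 2 × 790 = 1580
  O–H: 4 × 457 = 1828
  Σ(formed) = 3408 kJ
ΔH = Σ(broken) − Σ(formed) = 2704 − 3408 = −704 kJ

ΔH ≈ −704 kJ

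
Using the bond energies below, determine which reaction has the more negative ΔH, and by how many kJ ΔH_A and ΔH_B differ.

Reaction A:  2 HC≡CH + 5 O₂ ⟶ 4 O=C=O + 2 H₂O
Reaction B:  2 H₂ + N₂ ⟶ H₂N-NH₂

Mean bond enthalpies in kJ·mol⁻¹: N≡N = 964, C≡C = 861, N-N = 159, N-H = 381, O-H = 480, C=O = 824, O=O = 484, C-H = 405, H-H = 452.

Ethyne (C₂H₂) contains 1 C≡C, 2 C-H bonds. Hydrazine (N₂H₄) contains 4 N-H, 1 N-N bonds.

Reaction A, by 2935 kJ

Reaction A:
  Bonds broken (reactants):
    C≡C: 2 × 861 = 1722
    C-H: 4 × 405 = 1620
    O=O: 5 × 484 = 2420
    Σ(broken) = 5762 kJ
  Bonds formed (products):
    C=O: 8 × 824 = 6592
    O-H: 4 × 480 = 1920
    Σ(formed) = 8512 kJ
  ΔH_A = 5762 − 8512 = −2750 kJ
Reaction B:
  Bonds broken (reactants):
    H-H: 2 × 452 = 904
    N≡N: 1 × 964 = 964
    Σ(broken) = 1868 kJ
  Bonds formed (products):
    N-H: 4 × 381 = 1524
    N-N: 1 × 159 = 159
    Σ(formed) = 1683 kJ
  ΔH_B = 1868 − 1683 = +185 kJ
ΔH_A − ΔH_B = −2935 kJ, so reaction A has the more negative ΔH; |ΔH_A − ΔH_B| = 2935 kJ.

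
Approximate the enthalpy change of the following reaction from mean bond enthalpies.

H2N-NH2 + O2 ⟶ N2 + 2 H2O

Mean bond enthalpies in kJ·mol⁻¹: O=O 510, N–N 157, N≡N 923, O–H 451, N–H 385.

Bonds broken (reactants):
  N–H: 4 × 385 = 1540
  N–N: 1 × 157 = 157
  O=O: 1 × 510 = 510
  Σ(broken) = 2207 kJ
Bonds formed (products):
  N≡N: 1 × 923 = 923
  O–H: 4 × 451 = 1804
  Σ(formed) = 2727 kJ
ΔH = Σ(broken) − Σ(formed) = 2207 − 2727 = −520 kJ

ΔH ≈ −520 kJ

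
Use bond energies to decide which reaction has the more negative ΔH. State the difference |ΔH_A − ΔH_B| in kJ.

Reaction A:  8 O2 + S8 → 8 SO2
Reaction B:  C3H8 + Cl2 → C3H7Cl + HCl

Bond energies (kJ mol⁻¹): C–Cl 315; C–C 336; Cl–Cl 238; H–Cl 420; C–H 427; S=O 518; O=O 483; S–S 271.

Reaction A, by 2186 kJ

Reaction A:
  Bonds broken (reactants):
    O=O: 8 × 483 = 3864
    S–S: 8 × 271 = 2168
    Σ(broken) = 6032 kJ
  Bonds formed (products):
    S=O: 16 × 518 = 8288
    Σ(formed) = 8288 kJ
  ΔH_A = 6032 − 8288 = −2256 kJ
Reaction B:
  Bonds broken (reactants):
    C–C: 2 × 336 = 672
    C–H: 8 × 427 = 3416
    Cl–Cl: 1 × 238 = 238
    Σ(broken) = 4326 kJ
  Bonds formed (products):
    C–C: 2 × 336 = 672
    C–Cl: 1 × 315 = 315
    C–H: 7 × 427 = 2989
    H–Cl: 1 × 420 = 420
    Σ(formed) = 4396 kJ
  ΔH_B = 4326 − 4396 = −70 kJ
ΔH_A − ΔH_B = −2186 kJ, so reaction A has the more negative ΔH; |ΔH_A − ΔH_B| = 2186 kJ.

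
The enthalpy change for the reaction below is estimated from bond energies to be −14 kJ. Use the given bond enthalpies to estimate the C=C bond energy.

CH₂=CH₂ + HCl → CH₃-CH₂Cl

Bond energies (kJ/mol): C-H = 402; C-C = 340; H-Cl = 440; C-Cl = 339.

Let D be the C=C bond energy.
Σ(broken) = 4×402 + 1×D + 1×440 = 2048 + D
Σ(formed) = 1×340 + 1×339 + 5×402 = 2689
ΔH = Σ(broken) − Σ(formed) = (2048 + D) − (2689) = −641 + D
Setting this equal to −14 kJ gives D = 627 kJ/mol.

D(C=C) ≈ 627 kJ/mol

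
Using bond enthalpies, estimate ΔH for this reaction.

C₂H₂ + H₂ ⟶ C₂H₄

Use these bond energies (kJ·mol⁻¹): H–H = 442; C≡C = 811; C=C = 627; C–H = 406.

ΔH ≈ −186 kJ

Bonds broken (reactants):
  C≡C: 1 × 811 = 811
  C–H: 2 × 406 = 812
  H–H: 1 × 442 = 442
  Σ(broken) = 2065 kJ
Bonds formed (products):
  C–H: 4 × 406 = 1624
  C=C: 1 × 627 = 627
  Σ(formed) = 2251 kJ
ΔH = Σ(broken) − Σ(formed) = 2065 − 2251 = −186 kJ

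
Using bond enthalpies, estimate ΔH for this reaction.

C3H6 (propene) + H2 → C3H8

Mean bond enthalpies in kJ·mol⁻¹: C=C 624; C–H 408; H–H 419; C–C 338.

ΔH ≈ −111 kJ

Bonds broken (reactants):
  C–C: 1 × 338 = 338
  C–H: 6 × 408 = 2448
  C=C: 1 × 624 = 624
  H–H: 1 × 419 = 419
  Σ(broken) = 3829 kJ
Bonds formed (products):
  C–C: 2 × 338 = 676
  C–H: 8 × 408 = 3264
  Σ(formed) = 3940 kJ
ΔH = Σ(broken) − Σ(formed) = 3829 − 3940 = −111 kJ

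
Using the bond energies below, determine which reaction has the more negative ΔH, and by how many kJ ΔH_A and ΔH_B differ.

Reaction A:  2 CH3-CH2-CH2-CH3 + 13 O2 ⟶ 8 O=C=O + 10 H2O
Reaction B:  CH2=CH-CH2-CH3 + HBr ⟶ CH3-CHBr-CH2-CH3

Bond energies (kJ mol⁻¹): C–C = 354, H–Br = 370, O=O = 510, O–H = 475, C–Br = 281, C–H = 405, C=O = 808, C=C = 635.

Reaction A:
  Bonds broken (reactants):
    C–C: 6 × 354 = 2124
    C–H: 20 × 405 = 8100
    O=O: 13 × 510 = 6630
    Σ(broken) = 16854 kJ
  Bonds formed (products):
    C=O: 16 × 808 = 12928
    O–H: 20 × 475 = 9500
    Σ(formed) = 22428 kJ
  ΔH_A = 16854 − 22428 = −5574 kJ
Reaction B:
  Bonds broken (reactants):
    C–C: 2 × 354 = 708
    C–H: 8 × 405 = 3240
    C=C: 1 × 635 = 635
    H–Br: 1 × 370 = 370
    Σ(broken) = 4953 kJ
  Bonds formed (products):
    C–Br: 1 × 281 = 281
    C–C: 3 × 354 = 1062
    C–H: 9 × 405 = 3645
    Σ(formed) = 4988 kJ
  ΔH_B = 4953 − 4988 = −35 kJ
ΔH_A − ΔH_B = −5539 kJ, so reaction A has the more negative ΔH; |ΔH_A − ΔH_B| = 5539 kJ.

Reaction A, by 5539 kJ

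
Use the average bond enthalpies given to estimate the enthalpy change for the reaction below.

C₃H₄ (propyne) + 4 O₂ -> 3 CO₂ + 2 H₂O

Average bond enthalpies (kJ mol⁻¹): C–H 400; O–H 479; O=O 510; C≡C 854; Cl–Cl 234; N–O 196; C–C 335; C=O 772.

Bonds broken (reactants):
  C≡C: 1 × 854 = 854
  C–C: 1 × 335 = 335
  C–H: 4 × 400 = 1600
  O=O: 4 × 510 = 2040
  Σ(broken) = 4829 kJ
Bonds formed (products):
  C=O: 6 × 772 = 4632
  O–H: 4 × 479 = 1916
  Σ(formed) = 6548 kJ
ΔH = Σ(broken) − Σ(formed) = 4829 − 6548 = −1719 kJ

ΔH ≈ −1719 kJ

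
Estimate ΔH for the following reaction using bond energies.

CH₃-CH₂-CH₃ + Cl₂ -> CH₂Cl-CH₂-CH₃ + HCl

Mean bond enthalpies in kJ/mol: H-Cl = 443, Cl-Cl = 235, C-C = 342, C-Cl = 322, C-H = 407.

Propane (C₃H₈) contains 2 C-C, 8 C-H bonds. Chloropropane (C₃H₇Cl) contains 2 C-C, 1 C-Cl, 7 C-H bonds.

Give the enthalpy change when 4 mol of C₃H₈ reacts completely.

ΔH = −492 kJ

Bonds broken (reactants):
  C-C: 2 × 342 = 684
  C-H: 8 × 407 = 3256
  Cl-Cl: 1 × 235 = 235
  Σ(broken) = 4175 kJ
Bonds formed (products):
  C-C: 2 × 342 = 684
  C-Cl: 1 × 322 = 322
  C-H: 7 × 407 = 2849
  H-Cl: 1 × 443 = 443
  Σ(formed) = 4298 kJ
ΔH = Σ(broken) − Σ(formed) = 4175 − 4298 = −123 kJ
For 4× the reaction as written: 4 × (−123) = −492 kJ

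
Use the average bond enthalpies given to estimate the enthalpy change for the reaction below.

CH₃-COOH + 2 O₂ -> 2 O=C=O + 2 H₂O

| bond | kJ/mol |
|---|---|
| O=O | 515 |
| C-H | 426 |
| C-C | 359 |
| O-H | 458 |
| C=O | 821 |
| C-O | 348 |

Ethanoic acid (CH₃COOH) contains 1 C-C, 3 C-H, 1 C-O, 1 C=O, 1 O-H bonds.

ΔH ≈ −822 kJ

Bonds broken (reactants):
  C-C: 1 × 359 = 359
  C-H: 3 × 426 = 1278
  C-O: 1 × 348 = 348
  C=O: 1 × 821 = 821
  O-H: 1 × 458 = 458
  O=O: 2 × 515 = 1030
  Σ(broken) = 4294 kJ
Bonds formed (products):
  C=O: 4 × 821 = 3284
  O-H: 4 × 458 = 1832
  Σ(formed) = 5116 kJ
ΔH = Σ(broken) − Σ(formed) = 4294 − 5116 = −822 kJ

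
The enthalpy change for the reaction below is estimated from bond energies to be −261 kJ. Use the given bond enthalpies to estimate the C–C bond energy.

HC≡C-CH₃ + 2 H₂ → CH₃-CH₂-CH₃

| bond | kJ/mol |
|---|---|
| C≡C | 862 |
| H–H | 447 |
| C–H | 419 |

Let D be the C–C bond energy.
Σ(broken) = 1×862 + 1×D + 4×419 + 2×447 = 3432 + D
Σ(formed) = 2×D + 8×419 = 3352 + 2D
ΔH = Σ(broken) − Σ(formed) = (3432 + D) − (3352 + 2D) = +80 − D
Setting this equal to −261 kJ gives D = 341 kJ/mol.

D(C–C) ≈ 341 kJ/mol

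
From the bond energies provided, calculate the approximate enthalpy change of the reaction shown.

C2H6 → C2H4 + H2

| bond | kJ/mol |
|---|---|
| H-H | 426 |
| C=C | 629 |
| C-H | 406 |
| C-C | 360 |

ΔH ≈ +117 kJ

Bonds broken (reactants):
  C-C: 1 × 360 = 360
  C-H: 6 × 406 = 2436
  Σ(broken) = 2796 kJ
Bonds formed (products):
  C-H: 4 × 406 = 1624
  C=C: 1 × 629 = 629
  H-H: 1 × 426 = 426
  Σ(formed) = 2679 kJ
ΔH = Σ(broken) − Σ(formed) = 2796 − 2679 = +117 kJ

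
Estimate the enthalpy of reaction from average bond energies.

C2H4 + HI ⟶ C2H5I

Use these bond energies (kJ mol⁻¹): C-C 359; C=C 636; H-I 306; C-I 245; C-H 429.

ΔH ≈ −91 kJ

Bonds broken (reactants):
  C-H: 4 × 429 = 1716
  C=C: 1 × 636 = 636
  H-I: 1 × 306 = 306
  Σ(broken) = 2658 kJ
Bonds formed (products):
  C-C: 1 × 359 = 359
  C-H: 5 × 429 = 2145
  C-I: 1 × 245 = 245
  Σ(formed) = 2749 kJ
ΔH = Σ(broken) − Σ(formed) = 2658 − 2749 = −91 kJ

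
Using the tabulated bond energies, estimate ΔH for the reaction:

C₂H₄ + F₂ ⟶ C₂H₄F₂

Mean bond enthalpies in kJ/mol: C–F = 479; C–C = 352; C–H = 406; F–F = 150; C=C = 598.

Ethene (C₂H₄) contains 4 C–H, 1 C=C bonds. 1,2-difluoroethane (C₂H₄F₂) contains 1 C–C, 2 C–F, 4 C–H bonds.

Bonds broken (reactants):
  C–H: 4 × 406 = 1624
  C=C: 1 × 598 = 598
  F–F: 1 × 150 = 150
  Σ(broken) = 2372 kJ
Bonds formed (products):
  C–C: 1 × 352 = 352
  C–F: 2 × 479 = 958
  C–H: 4 × 406 = 1624
  Σ(formed) = 2934 kJ
ΔH = Σ(broken) − Σ(formed) = 2372 − 2934 = −562 kJ

ΔH ≈ −562 kJ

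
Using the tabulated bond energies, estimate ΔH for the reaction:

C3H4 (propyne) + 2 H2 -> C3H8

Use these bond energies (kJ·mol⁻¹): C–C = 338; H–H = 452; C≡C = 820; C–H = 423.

ΔH ≈ −306 kJ

Bonds broken (reactants):
  C≡C: 1 × 820 = 820
  C–C: 1 × 338 = 338
  C–H: 4 × 423 = 1692
  H–H: 2 × 452 = 904
  Σ(broken) = 3754 kJ
Bonds formed (products):
  C–C: 2 × 338 = 676
  C–H: 8 × 423 = 3384
  Σ(formed) = 4060 kJ
ΔH = Σ(broken) − Σ(formed) = 3754 − 4060 = −306 kJ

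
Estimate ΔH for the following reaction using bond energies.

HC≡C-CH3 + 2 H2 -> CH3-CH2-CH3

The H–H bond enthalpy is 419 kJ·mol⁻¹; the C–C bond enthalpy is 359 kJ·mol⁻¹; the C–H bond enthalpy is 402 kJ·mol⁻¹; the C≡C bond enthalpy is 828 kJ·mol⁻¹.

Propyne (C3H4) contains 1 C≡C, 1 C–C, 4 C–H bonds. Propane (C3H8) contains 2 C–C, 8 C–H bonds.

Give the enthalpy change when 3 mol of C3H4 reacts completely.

Bonds broken (reactants):
  C≡C: 1 × 828 = 828
  C–C: 1 × 359 = 359
  C–H: 4 × 402 = 1608
  H–H: 2 × 419 = 838
  Σ(broken) = 3633 kJ
Bonds formed (products):
  C–C: 2 × 359 = 718
  C–H: 8 × 402 = 3216
  Σ(formed) = 3934 kJ
ΔH = Σ(broken) − Σ(formed) = 3633 − 3934 = −301 kJ
For 3× the reaction as written: 3 × (−301) = −903 kJ

ΔH = −903 kJ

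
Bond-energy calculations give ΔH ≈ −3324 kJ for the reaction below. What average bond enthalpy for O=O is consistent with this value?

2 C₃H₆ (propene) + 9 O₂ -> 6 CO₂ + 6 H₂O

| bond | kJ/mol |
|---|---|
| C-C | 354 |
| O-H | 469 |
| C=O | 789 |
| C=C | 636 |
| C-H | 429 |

D(O=O) ≈ 516 kJ/mol

Let D be the O=O bond energy.
Σ(broken) = 2×354 + 12×429 + 2×636 + 9×D = 7128 + 9D
Σ(formed) = 12×789 + 12×469 = 15096
ΔH = Σ(broken) − Σ(formed) = (7128 + 9D) − (15096) = −7968 + 9D
Setting this equal to −3324 kJ gives 9D = 4644, so D = 516 kJ/mol.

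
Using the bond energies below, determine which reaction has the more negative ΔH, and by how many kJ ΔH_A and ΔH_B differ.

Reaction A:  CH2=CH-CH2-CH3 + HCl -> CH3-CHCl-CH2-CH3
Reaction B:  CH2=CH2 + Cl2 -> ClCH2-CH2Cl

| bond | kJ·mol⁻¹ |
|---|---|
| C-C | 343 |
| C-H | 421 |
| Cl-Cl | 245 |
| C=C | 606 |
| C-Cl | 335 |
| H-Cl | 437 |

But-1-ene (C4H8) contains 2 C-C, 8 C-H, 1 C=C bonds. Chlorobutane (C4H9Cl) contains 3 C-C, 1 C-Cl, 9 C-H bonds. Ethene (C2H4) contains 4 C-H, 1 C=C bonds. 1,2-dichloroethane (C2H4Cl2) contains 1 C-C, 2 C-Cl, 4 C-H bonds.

Reaction B, by 106 kJ

Reaction A:
  Bonds broken (reactants):
    C-C: 2 × 343 = 686
    C-H: 8 × 421 = 3368
    C=C: 1 × 606 = 606
    H-Cl: 1 × 437 = 437
    Σ(broken) = 5097 kJ
  Bonds formed (products):
    C-C: 3 × 343 = 1029
    C-Cl: 1 × 335 = 335
    C-H: 9 × 421 = 3789
    Σ(formed) = 5153 kJ
  ΔH_A = 5097 − 5153 = −56 kJ
Reaction B:
  Bonds broken (reactants):
    C-H: 4 × 421 = 1684
    C=C: 1 × 606 = 606
    Cl-Cl: 1 × 245 = 245
    Σ(broken) = 2535 kJ
  Bonds formed (products):
    C-C: 1 × 343 = 343
    C-Cl: 2 × 335 = 670
    C-H: 4 × 421 = 1684
    Σ(formed) = 2697 kJ
  ΔH_B = 2535 − 2697 = −162 kJ
ΔH_A − ΔH_B = +106 kJ, so reaction B has the more negative ΔH; |ΔH_A − ΔH_B| = 106 kJ.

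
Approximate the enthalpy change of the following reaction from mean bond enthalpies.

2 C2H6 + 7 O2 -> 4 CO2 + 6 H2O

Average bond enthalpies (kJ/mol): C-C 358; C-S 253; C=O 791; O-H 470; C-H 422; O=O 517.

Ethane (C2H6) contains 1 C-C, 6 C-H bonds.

ΔH ≈ −2569 kJ

Bonds broken (reactants):
  C-C: 2 × 358 = 716
  C-H: 12 × 422 = 5064
  O=O: 7 × 517 = 3619
  Σ(broken) = 9399 kJ
Bonds formed (products):
  C=O: 8 × 791 = 6328
  O-H: 12 × 470 = 5640
  Σ(formed) = 11968 kJ
ΔH = Σ(broken) − Σ(formed) = 9399 − 11968 = −2569 kJ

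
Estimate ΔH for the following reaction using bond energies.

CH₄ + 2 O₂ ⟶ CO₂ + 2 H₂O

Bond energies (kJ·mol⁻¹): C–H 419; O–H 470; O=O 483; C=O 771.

Bonds broken (reactants):
  C–H: 4 × 419 = 1676
  O=O: 2 × 483 = 966
  Σ(broken) = 2642 kJ
Bonds formed (products):
  C=O: 2 × 771 = 1542
  O–H: 4 × 470 = 1880
  Σ(formed) = 3422 kJ
ΔH = Σ(broken) − Σ(formed) = 2642 − 3422 = −780 kJ

ΔH ≈ −780 kJ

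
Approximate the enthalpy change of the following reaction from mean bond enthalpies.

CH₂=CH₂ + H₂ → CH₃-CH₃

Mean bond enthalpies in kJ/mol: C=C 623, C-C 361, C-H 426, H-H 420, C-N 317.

ΔH ≈ −170 kJ

Bonds broken (reactants):
  C-H: 4 × 426 = 1704
  C=C: 1 × 623 = 623
  H-H: 1 × 420 = 420
  Σ(broken) = 2747 kJ
Bonds formed (products):
  C-C: 1 × 361 = 361
  C-H: 6 × 426 = 2556
  Σ(formed) = 2917 kJ
ΔH = Σ(broken) − Σ(formed) = 2747 − 2917 = −170 kJ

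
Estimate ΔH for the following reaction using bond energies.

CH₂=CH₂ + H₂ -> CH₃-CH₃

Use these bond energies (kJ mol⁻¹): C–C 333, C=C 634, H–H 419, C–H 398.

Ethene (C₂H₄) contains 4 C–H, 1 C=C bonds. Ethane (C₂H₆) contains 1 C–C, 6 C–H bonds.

Bonds broken (reactants):
  C–H: 4 × 398 = 1592
  C=C: 1 × 634 = 634
  H–H: 1 × 419 = 419
  Σ(broken) = 2645 kJ
Bonds formed (products):
  C–C: 1 × 333 = 333
  C–H: 6 × 398 = 2388
  Σ(formed) = 2721 kJ
ΔH = Σ(broken) − Σ(formed) = 2645 − 2721 = −76 kJ

ΔH ≈ −76 kJ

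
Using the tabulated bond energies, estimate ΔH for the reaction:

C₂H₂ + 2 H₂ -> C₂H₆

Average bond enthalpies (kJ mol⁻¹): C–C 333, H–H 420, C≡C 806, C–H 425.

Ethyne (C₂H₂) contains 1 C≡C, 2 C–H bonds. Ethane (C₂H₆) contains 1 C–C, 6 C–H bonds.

Bonds broken (reactants):
  C≡C: 1 × 806 = 806
  C–H: 2 × 425 = 850
  H–H: 2 × 420 = 840
  Σ(broken) = 2496 kJ
Bonds formed (products):
  C–C: 1 × 333 = 333
  C–H: 6 × 425 = 2550
  Σ(formed) = 2883 kJ
ΔH = Σ(broken) − Σ(formed) = 2496 − 2883 = −387 kJ

ΔH ≈ −387 kJ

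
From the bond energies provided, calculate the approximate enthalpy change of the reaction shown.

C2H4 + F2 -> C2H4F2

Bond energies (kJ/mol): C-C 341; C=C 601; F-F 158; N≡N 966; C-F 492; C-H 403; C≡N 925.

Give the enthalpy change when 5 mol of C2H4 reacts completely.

ΔH = −2830 kJ

Bonds broken (reactants):
  C-H: 4 × 403 = 1612
  C=C: 1 × 601 = 601
  F-F: 1 × 158 = 158
  Σ(broken) = 2371 kJ
Bonds formed (products):
  C-C: 1 × 341 = 341
  C-F: 2 × 492 = 984
  C-H: 4 × 403 = 1612
  Σ(formed) = 2937 kJ
ΔH = Σ(broken) − Σ(formed) = 2371 − 2937 = −566 kJ
For 5× the reaction as written: 5 × (−566) = −2830 kJ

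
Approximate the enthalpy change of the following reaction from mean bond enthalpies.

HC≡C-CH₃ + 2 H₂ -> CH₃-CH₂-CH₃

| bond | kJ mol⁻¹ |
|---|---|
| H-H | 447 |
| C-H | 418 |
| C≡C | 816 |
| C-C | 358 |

ΔH ≈ −320 kJ

Bonds broken (reactants):
  C≡C: 1 × 816 = 816
  C-C: 1 × 358 = 358
  C-H: 4 × 418 = 1672
  H-H: 2 × 447 = 894
  Σ(broken) = 3740 kJ
Bonds formed (products):
  C-C: 2 × 358 = 716
  C-H: 8 × 418 = 3344
  Σ(formed) = 4060 kJ
ΔH = Σ(broken) − Σ(formed) = 3740 − 4060 = −320 kJ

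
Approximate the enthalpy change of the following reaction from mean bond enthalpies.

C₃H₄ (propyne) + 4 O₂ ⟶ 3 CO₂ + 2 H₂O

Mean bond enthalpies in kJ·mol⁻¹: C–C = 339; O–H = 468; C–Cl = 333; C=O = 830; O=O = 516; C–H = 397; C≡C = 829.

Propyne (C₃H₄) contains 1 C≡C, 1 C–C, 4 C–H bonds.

Bonds broken (reactants):
  C≡C: 1 × 829 = 829
  C–C: 1 × 339 = 339
  C–H: 4 × 397 = 1588
  O=O: 4 × 516 = 2064
  Σ(broken) = 4820 kJ
Bonds formed (products):
  C=O: 6 × 830 = 4980
  O–H: 4 × 468 = 1872
  Σ(formed) = 6852 kJ
ΔH = Σ(broken) − Σ(formed) = 4820 − 6852 = −2032 kJ

ΔH ≈ −2032 kJ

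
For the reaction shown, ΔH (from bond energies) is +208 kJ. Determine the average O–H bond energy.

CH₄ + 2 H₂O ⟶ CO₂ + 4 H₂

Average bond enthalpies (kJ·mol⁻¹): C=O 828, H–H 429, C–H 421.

D(O–H) ≈ 474 kJ/mol

Let D be the O–H bond energy.
Σ(broken) = 4×421 + 4×D = 1684 + 4D
Σ(formed) = 2×828 + 4×429 = 3372
ΔH = Σ(broken) − Σ(formed) = (1684 + 4D) − (3372) = −1688 + 4D
Setting this equal to +208 kJ gives 4D = 1896, so D = 474 kJ/mol.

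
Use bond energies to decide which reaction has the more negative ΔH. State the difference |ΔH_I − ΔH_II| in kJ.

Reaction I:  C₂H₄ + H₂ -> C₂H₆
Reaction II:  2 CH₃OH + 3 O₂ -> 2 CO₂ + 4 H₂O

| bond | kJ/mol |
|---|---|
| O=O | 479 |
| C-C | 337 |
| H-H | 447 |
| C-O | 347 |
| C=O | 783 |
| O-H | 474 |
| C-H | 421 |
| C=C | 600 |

Reaction I:
  Bonds broken (reactants):
    C-H: 4 × 421 = 1684
    C=C: 1 × 600 = 600
    H-H: 1 × 447 = 447
    Σ(broken) = 2731 kJ
  Bonds formed (products):
    C-C: 1 × 337 = 337
    C-H: 6 × 421 = 2526
    Σ(formed) = 2863 kJ
  ΔH_I = 2731 − 2863 = −132 kJ
Reaction II:
  Bonds broken (reactants):
    C-H: 6 × 421 = 2526
    C-O: 2 × 347 = 694
    O-H: 2 × 474 = 948
    O=O: 3 × 479 = 1437
    Σ(broken) = 5605 kJ
  Bonds formed (products):
    C=O: 4 × 783 = 3132
    O-H: 8 × 474 = 3792
    Σ(formed) = 6924 kJ
  ΔH_II = 5605 − 6924 = −1319 kJ
ΔH_I − ΔH_II = +1187 kJ, so reaction II has the more negative ΔH; |ΔH_I − ΔH_II| = 1187 kJ.

Reaction II, by 1187 kJ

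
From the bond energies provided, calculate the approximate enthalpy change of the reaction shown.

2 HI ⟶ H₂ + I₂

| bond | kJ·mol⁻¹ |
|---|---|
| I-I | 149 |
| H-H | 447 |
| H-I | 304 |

ΔH ≈ +12 kJ

Bonds broken (reactants):
  H-I: 2 × 304 = 608
  Σ(broken) = 608 kJ
Bonds formed (products):
  H-H: 1 × 447 = 447
  I-I: 1 × 149 = 149
  Σ(formed) = 596 kJ
ΔH = Σ(broken) − Σ(formed) = 608 − 596 = +12 kJ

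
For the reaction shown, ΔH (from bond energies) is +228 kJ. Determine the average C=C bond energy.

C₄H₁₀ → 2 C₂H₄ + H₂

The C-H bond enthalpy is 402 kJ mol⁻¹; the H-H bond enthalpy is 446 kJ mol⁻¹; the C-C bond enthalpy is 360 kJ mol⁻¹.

Let D be the C=C bond energy.
Σ(broken) = 3×360 + 10×402 = 5100
Σ(formed) = 8×402 + 2×D + 1×446 = 3662 + 2D
ΔH = Σ(broken) − Σ(formed) = (5100) − (3662 + 2D) = +1438 − 2D
Setting this equal to +228 kJ gives 2D = 1210, so D = 605 kJ/mol.

D(C=C) ≈ 605 kJ/mol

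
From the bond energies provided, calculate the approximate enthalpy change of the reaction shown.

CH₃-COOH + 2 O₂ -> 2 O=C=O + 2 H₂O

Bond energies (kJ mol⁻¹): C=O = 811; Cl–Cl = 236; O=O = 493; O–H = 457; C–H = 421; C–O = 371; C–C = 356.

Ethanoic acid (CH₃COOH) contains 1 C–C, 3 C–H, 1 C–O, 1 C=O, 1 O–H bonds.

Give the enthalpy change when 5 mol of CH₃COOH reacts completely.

ΔH = −4140 kJ

Bonds broken (reactants):
  C–C: 1 × 356 = 356
  C–H: 3 × 421 = 1263
  C–O: 1 × 371 = 371
  C=O: 1 × 811 = 811
  O–H: 1 × 457 = 457
  O=O: 2 × 493 = 986
  Σ(broken) = 4244 kJ
Bonds formed (products):
  C=O: 4 × 811 = 3244
  O–H: 4 × 457 = 1828
  Σ(formed) = 5072 kJ
ΔH = Σ(broken) − Σ(formed) = 4244 − 5072 = −828 kJ
For 5× the reaction as written: 5 × (−828) = −4140 kJ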